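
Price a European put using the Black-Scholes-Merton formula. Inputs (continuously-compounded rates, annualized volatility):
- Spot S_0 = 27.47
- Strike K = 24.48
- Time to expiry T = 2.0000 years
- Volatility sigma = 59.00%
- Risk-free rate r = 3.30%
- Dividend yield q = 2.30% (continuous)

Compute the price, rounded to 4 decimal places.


Answer: Price = 6.3882

Derivation:
d1 = (ln(S/K) + (r - q + 0.5*sigma^2) * T) / (sigma * sqrt(T)) = 0.57927391
d2 = d1 - sigma * sqrt(T) = -0.25511209
exp(-rT) = 0.93613086; exp(-qT) = 0.95504196
P = K * exp(-rT) * N(-d2) - S_0 * exp(-qT) * N(-d1)
N(-d1) = 0.28120218; N(-d2) = 0.60068174
P = 24.4800 * 0.93613086 * 0.60068174 - 27.4700 * 0.95504196 * 0.28120218 = 6.3882


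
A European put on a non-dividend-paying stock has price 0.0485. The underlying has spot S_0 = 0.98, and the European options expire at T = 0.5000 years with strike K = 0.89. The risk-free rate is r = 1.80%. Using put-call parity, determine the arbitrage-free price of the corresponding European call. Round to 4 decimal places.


Put-call parity: C - P = S_0 * exp(-qT) - K * exp(-rT).
S_0 * exp(-qT) = 0.9800 * 1.00000000 = 0.98000000
K * exp(-rT) = 0.8900 * 0.99104038 = 0.88202594
C = P + S*exp(-qT) - K*exp(-rT)
C = 0.0485 + 0.98000000 - 0.88202594 = 0.1465

Answer: Call price = 0.1465


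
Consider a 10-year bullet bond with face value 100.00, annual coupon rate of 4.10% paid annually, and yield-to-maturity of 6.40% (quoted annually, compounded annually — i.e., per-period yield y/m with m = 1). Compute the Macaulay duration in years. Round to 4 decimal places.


Coupon per period c = face * coupon_rate / m = 4.100000
Periods per year m = 1; per-period yield y/m = 0.064000
Number of cashflows N = 10
Cashflows (t years, CF_t, discount factor 1/(1+y/m)^(m*t), PV):
  t = 1.0000: CF_t = 4.100000, DF = 0.939850, PV = 3.853383
  t = 2.0000: CF_t = 4.100000, DF = 0.883317, PV = 3.621601
  t = 3.0000: CF_t = 4.100000, DF = 0.830185, PV = 3.403760
  t = 4.0000: CF_t = 4.100000, DF = 0.780249, PV = 3.199023
  t = 5.0000: CF_t = 4.100000, DF = 0.733317, PV = 3.006600
  t = 6.0000: CF_t = 4.100000, DF = 0.689208, PV = 2.825752
  t = 7.0000: CF_t = 4.100000, DF = 0.647752, PV = 2.655782
  t = 8.0000: CF_t = 4.100000, DF = 0.608789, PV = 2.496036
  t = 9.0000: CF_t = 4.100000, DF = 0.572170, PV = 2.345898
  t = 10.0000: CF_t = 104.100000, DF = 0.537754, PV = 55.980201
Price P = sum_t PV_t = 83.388038
Macaulay numerator sum_t t * PV_t:
  t * PV_t at t = 1.0000: 3.853383
  t * PV_t at t = 2.0000: 7.243202
  t * PV_t at t = 3.0000: 10.211281
  t * PV_t at t = 4.0000: 12.796091
  t * PV_t at t = 5.0000: 15.033002
  t * PV_t at t = 6.0000: 16.954514
  t * PV_t at t = 7.0000: 18.590476
  t * PV_t at t = 8.0000: 19.968287
  t * PV_t at t = 9.0000: 21.113086
  t * PV_t at t = 10.0000: 559.802005
Macaulay duration D = (sum_t t * PV_t) / P = 685.565328 / 83.388038 = 8.221387

Answer: Macaulay duration = 8.2214 years


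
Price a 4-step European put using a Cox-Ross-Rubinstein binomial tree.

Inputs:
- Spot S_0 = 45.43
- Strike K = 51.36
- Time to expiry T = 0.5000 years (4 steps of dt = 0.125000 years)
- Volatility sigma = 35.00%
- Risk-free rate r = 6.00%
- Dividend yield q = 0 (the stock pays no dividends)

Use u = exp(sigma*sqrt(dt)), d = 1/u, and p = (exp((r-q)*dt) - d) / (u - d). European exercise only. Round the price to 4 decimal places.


Answer: Price = V(0,0) = 7.4635

Derivation:
dt = T/N = 0.125000
u = exp(sigma*sqrt(dt)) = 1.131726; d = 1/u = 0.883606
p = (exp((r-q)*dt) - d) / (u - d) = 0.499445
Discount per step: exp(-r*dt) = 0.992528
Stock lattice S(k, i) with i counting down-moves:
  k=0: S(0,0) = 45.4300
  k=1: S(1,0) = 51.4143; S(1,1) = 40.1422
  k=2: S(2,0) = 58.1869; S(2,1) = 45.4300; S(2,2) = 35.4699
  k=3: S(3,0) = 65.8516; S(3,1) = 51.4143; S(3,2) = 40.1422; S(3,3) = 31.3415
  k=4: S(4,0) = 74.5260; S(4,1) = 58.1869; S(4,2) = 45.4300; S(4,3) = 35.4699; S(4,4) = 27.6935
Terminal payoffs V(N, i) = max(K - S_T, 0):
  V(4,0) = 0.000000; V(4,1) = 0.000000; V(4,2) = 5.930000; V(4,3) = 15.890070; V(4,4) = 23.666494
Backward induction: V(k, i) = exp(-r*dt) * [p * V(k+1, i) + (1-p) * V(k+1, i+1)].
  V(3,0) = exp(-r*dt) * [p*0.000000 + (1-p)*0.000000] = 0.000000
  V(3,1) = exp(-r*dt) * [p*0.000000 + (1-p)*5.930000] = 2.946115
  V(3,2) = exp(-r*dt) * [p*5.930000 + (1-p)*15.890070] = 10.834007
  V(3,3) = exp(-r*dt) * [p*15.890070 + (1-p)*23.666494] = 19.634787
  V(2,0) = exp(-r*dt) * [p*0.000000 + (1-p)*2.946115] = 1.463675
  V(2,1) = exp(-r*dt) * [p*2.946115 + (1-p)*10.834007] = 6.842928
  V(2,2) = exp(-r*dt) * [p*10.834007 + (1-p)*19.634787] = 15.125419
  V(1,0) = exp(-r*dt) * [p*1.463675 + (1-p)*6.842928] = 4.125234
  V(1,1) = exp(-r*dt) * [p*6.842928 + (1-p)*15.125419] = 10.906667
  V(0,0) = exp(-r*dt) * [p*4.125234 + (1-p)*10.906667] = 7.463531


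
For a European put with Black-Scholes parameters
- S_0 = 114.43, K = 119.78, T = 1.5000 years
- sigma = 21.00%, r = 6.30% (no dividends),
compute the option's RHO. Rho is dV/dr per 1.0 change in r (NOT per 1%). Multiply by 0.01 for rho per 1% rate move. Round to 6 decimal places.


Answer: Rho = -77.747975

Derivation:
d1 = 0.3183619529; d2 = 0.0611655299
phi(d1) = 0.3792287478; exp(-qT) = 1.0000000000; exp(-rT) = 0.9098277346
N(-d2) = 0.4756136907
Rho = -K*T*exp(-rT)*N(-d2) = -119.7800 * 1.5000 * 0.9098277346 * 0.4756136907 = -77.747975


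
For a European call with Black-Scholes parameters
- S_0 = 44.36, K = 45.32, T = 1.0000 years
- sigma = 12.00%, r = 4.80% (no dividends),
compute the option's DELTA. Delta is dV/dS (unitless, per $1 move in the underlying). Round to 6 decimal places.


d1 = 0.2815810527; d2 = 0.1615810527
phi(d1) = 0.3834360300; exp(-qT) = 1.0000000000; exp(-rT) = 0.9531337871
N(d1) = 0.6108676148
Delta = exp(-qT) * N(d1) = 1.0000000000 * 0.6108676148 = 0.610868

Answer: Delta = 0.610868


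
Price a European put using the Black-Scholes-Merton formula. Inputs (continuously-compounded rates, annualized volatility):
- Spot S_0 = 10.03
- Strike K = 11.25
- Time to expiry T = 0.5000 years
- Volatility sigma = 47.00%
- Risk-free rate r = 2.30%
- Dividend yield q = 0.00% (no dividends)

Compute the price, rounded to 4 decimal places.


d1 = (ln(S/K) + (r - q + 0.5*sigma^2) * T) / (sigma * sqrt(T)) = -0.14461846
d2 = d1 - sigma * sqrt(T) = -0.47695865
exp(-rT) = 0.98856587; exp(-qT) = 1.00000000
P = K * exp(-rT) * N(-d2) - S_0 * exp(-qT) * N(-d1)
N(-d1) = 0.55749394; N(-d2) = 0.68330422
P = 11.2500 * 0.98856587 * 0.68330422 - 10.0300 * 1.00000000 * 0.55749394 = 2.0076

Answer: Price = 2.0076


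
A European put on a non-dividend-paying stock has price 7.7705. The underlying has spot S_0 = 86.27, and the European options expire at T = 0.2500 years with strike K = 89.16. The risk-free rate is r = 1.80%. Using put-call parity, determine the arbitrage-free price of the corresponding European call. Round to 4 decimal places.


Put-call parity: C - P = S_0 * exp(-qT) - K * exp(-rT).
S_0 * exp(-qT) = 86.2700 * 1.00000000 = 86.27000000
K * exp(-rT) = 89.1600 * 0.99551011 = 88.75968139
C = P + S*exp(-qT) - K*exp(-rT)
C = 7.7705 + 86.27000000 - 88.75968139 = 5.2808

Answer: Call price = 5.2808


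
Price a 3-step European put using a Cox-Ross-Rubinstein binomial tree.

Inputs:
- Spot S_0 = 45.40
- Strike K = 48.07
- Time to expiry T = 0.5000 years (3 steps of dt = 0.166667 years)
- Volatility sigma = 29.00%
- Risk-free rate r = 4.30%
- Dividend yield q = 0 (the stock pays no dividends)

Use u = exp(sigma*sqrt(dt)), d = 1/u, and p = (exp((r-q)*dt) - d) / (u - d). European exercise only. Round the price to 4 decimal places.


Answer: Price = V(0,0) = 4.8145

Derivation:
dt = T/N = 0.166667
u = exp(sigma*sqrt(dt)) = 1.125685; d = 1/u = 0.888348
p = (exp((r-q)*dt) - d) / (u - d) = 0.500741
Discount per step: exp(-r*dt) = 0.992859
Stock lattice S(k, i) with i counting down-moves:
  k=0: S(0,0) = 45.4000
  k=1: S(1,0) = 51.1061; S(1,1) = 40.3310
  k=2: S(2,0) = 57.5294; S(2,1) = 45.4000; S(2,2) = 35.8279
  k=3: S(3,0) = 64.7600; S(3,1) = 51.1061; S(3,2) = 40.3310; S(3,3) = 31.8277
Terminal payoffs V(N, i) = max(K - S_T, 0):
  V(3,0) = 0.000000; V(3,1) = 0.000000; V(3,2) = 7.739012; V(3,3) = 16.242328
Backward induction: V(k, i) = exp(-r*dt) * [p * V(k+1, i) + (1-p) * V(k+1, i+1)].
  V(2,0) = exp(-r*dt) * [p*0.000000 + (1-p)*0.000000] = 0.000000
  V(2,1) = exp(-r*dt) * [p*0.000000 + (1-p)*7.739012] = 3.836180
  V(2,2) = exp(-r*dt) * [p*7.739012 + (1-p)*16.242328] = 11.898788
  V(1,0) = exp(-r*dt) * [p*0.000000 + (1-p)*3.836180] = 1.901570
  V(1,1) = exp(-r*dt) * [p*3.836180 + (1-p)*11.898788] = 7.805369
  V(0,0) = exp(-r*dt) * [p*1.901570 + (1-p)*7.805369] = 4.814467


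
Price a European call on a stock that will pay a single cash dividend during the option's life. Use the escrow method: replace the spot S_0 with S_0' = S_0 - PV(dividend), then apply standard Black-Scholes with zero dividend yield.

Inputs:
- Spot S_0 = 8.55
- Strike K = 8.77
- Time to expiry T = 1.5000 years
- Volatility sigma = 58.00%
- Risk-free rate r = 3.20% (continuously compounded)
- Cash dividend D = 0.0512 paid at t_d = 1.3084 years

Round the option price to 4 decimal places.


Answer: Price = 2.4113

Derivation:
PV(D) = D * exp(-r * t_d) = 0.0512 * 0.95899559 = 0.04910057
S_0' = S_0 - PV(D) = 8.5500 - 0.04910057 = 8.50089943
d1 = (ln(S_0'/K) + (r + sigma^2/2)*T) / (sigma*sqrt(T)) = 0.37887576
d2 = d1 - sigma*sqrt(T) = -0.33147626
exp(-rT) = 0.95313379
N(d1) = 0.64760994; N(d2) = 0.37014238
C = S_0' * N(d1) - K * exp(-rT) * N(d2) = 8.50089943 * 0.64760994 - 8.7700 * 0.95313379 * 0.37014238 = 2.4113


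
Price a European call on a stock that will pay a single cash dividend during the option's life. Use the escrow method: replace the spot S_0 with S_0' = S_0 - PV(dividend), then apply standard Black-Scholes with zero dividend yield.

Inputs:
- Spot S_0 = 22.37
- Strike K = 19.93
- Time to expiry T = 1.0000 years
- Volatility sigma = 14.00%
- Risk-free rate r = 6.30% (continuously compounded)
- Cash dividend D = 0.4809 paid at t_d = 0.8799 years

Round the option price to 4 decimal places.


PV(D) = D * exp(-r * t_d) = 0.4809 * 0.94607475 = 0.45496735
S_0' = S_0 - PV(D) = 22.3700 - 0.45496735 = 21.91503265
d1 = (ln(S_0'/K) + (r + sigma^2/2)*T) / (sigma*sqrt(T)) = 1.19819064
d2 = d1 - sigma*sqrt(T) = 1.05819064
exp(-rT) = 0.93894347
N(d1) = 0.88457860; N(d2) = 0.85501573
C = S_0' * N(d1) - K * exp(-rT) * N(d2) = 21.91503265 * 0.88457860 - 19.9300 * 0.93894347 * 0.85501573 = 3.3855

Answer: Price = 3.3855


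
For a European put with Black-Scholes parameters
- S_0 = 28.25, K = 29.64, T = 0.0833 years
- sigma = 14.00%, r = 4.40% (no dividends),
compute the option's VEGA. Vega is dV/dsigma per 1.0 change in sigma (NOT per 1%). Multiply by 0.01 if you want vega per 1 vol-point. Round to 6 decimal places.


Answer: Vega = 1.819719

Derivation:
d1 = -1.0777937399; d2 = -1.1182001750
phi(d1) = 0.2231841182; exp(-qT) = 1.0000000000; exp(-rT) = 0.9963415086
Vega = S * exp(-qT) * phi(d1) * sqrt(T) = 28.2500 * 1.0000000000 * 0.2231841182 * 0.2886173938 = 1.819719


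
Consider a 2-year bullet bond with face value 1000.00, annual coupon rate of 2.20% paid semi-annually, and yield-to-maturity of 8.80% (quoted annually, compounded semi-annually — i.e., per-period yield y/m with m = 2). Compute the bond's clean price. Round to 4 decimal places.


Coupon per period c = face * coupon_rate / m = 11.000000
Periods per year m = 2; per-period yield y/m = 0.044000
Number of cashflows N = 4
Cashflows (t years, CF_t, discount factor 1/(1+y/m)^(m*t), PV):
  t = 0.5000: CF_t = 11.000000, DF = 0.957854, PV = 10.536398
  t = 1.0000: CF_t = 11.000000, DF = 0.917485, PV = 10.092336
  t = 1.5000: CF_t = 11.000000, DF = 0.878817, PV = 9.666988
  t = 2.0000: CF_t = 1011.000000, DF = 0.841779, PV = 851.038409
Price P = sum_t PV_t = 881.334131

Answer: Price = 881.3341


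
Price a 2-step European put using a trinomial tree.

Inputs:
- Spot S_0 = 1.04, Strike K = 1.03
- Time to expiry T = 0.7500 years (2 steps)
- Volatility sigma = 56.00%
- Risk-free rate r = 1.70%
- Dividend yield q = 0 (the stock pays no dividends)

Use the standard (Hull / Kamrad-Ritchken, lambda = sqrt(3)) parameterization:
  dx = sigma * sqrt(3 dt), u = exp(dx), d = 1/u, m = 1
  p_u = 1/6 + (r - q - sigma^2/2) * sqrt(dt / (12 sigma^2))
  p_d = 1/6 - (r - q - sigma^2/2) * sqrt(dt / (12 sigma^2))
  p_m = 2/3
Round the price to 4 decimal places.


dt = T/N = 0.375000; dx = sigma*sqrt(3*dt) = 0.593970
u = exp(dx) = 1.811164; d = 1/u = 0.552131
p_u = 0.122536, p_m = 0.666667, p_d = 0.210798
Discount per step: exp(-r*dt) = 0.993645
Stock lattice S(k, j) with j the centered position index:
  k=0: S(0,+0) = 1.0400
  k=1: S(1,-1) = 0.5742; S(1,+0) = 1.0400; S(1,+1) = 1.8836
  k=2: S(2,-2) = 0.3170; S(2,-1) = 0.5742; S(2,+0) = 1.0400; S(2,+1) = 1.8836; S(2,+2) = 3.4115
Terminal payoffs V(N, j) = max(K - S_T, 0):
  V(2,-2) = 0.712957; V(2,-1) = 0.455784; V(2,+0) = 0.000000; V(2,+1) = 0.000000; V(2,+2) = 0.000000
Backward induction: V(k, j) = exp(-r*dt) * [p_u * V(k+1, j+1) + p_m * V(k+1, j) + p_d * V(k+1, j-1)]
  V(1,-1) = exp(-r*dt) * [p_u*0.000000 + p_m*0.455784 + p_d*0.712957] = 0.451260
  V(1,+0) = exp(-r*dt) * [p_u*0.000000 + p_m*0.000000 + p_d*0.455784] = 0.095468
  V(1,+1) = exp(-r*dt) * [p_u*0.000000 + p_m*0.000000 + p_d*0.000000] = 0.000000
  V(0,+0) = exp(-r*dt) * [p_u*0.000000 + p_m*0.095468 + p_d*0.451260] = 0.157761

Answer: Price = V(0,0) = 0.1578


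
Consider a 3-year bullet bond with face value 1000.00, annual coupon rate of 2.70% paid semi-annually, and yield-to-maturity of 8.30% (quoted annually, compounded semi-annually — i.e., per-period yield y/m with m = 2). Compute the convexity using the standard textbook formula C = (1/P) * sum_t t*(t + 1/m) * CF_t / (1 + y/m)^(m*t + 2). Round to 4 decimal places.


Answer: Convexity = 9.2185

Derivation:
Coupon per period c = face * coupon_rate / m = 13.500000
Periods per year m = 2; per-period yield y/m = 0.041500
Number of cashflows N = 6
Cashflows (t years, CF_t, discount factor 1/(1+y/m)^(m*t), PV):
  t = 0.5000: CF_t = 13.500000, DF = 0.960154, PV = 12.962074
  t = 1.0000: CF_t = 13.500000, DF = 0.921895, PV = 12.445582
  t = 1.5000: CF_t = 13.500000, DF = 0.885161, PV = 11.949671
  t = 2.0000: CF_t = 13.500000, DF = 0.849890, PV = 11.473520
  t = 2.5000: CF_t = 13.500000, DF = 0.816025, PV = 11.016342
  t = 3.0000: CF_t = 1013.500000, DF = 0.783510, PV = 794.087039
Price P = sum_t PV_t = 853.934227
Convexity numerator sum_t t*(t + 1/m) * CF_t / (1+y/m)^(m*t + 2):
  t = 0.5000: term = 5.974835
  t = 1.0000: term = 17.210280
  t = 1.5000: term = 33.049025
  t = 2.0000: term = 52.886902
  t = 2.5000: term = 76.169326
  t = 3.0000: term = 7686.680996
Convexity = (1/P) * sum = 7871.971364 / 853.934227 = 9.218475


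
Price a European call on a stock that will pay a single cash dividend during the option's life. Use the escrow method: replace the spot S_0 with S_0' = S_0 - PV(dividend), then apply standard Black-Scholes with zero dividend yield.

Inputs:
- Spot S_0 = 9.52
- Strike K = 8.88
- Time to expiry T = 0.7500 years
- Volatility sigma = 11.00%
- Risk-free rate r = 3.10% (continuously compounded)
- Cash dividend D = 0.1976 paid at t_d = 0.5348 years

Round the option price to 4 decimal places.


PV(D) = D * exp(-r * t_d) = 0.1976 * 0.98355787 = 0.19435104
S_0' = S_0 - PV(D) = 9.5200 - 0.19435104 = 9.32564896
d1 = (ln(S_0'/K) + (r + sigma^2/2)*T) / (sigma*sqrt(T)) = 0.80571330
d2 = d1 - sigma*sqrt(T) = 0.71045050
exp(-rT) = 0.97701820
N(d1) = 0.78979591; N(d2) = 0.76128759
C = S_0' * N(d1) - K * exp(-rT) * N(d2) = 9.32564896 * 0.78979591 - 8.8800 * 0.97701820 * 0.76128759 = 0.7605

Answer: Price = 0.7605


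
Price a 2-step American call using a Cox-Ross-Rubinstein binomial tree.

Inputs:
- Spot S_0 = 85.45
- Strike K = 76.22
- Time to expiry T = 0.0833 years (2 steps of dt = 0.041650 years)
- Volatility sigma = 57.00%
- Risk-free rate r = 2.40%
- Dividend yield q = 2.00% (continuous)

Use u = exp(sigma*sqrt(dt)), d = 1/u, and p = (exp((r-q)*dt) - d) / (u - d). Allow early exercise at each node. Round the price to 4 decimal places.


dt = T/N = 0.041650
u = exp(sigma*sqrt(dt)) = 1.123364; d = 1/u = 0.890184
p = (exp((r-q)*dt) - d) / (u - d) = 0.471665
Discount per step: exp(-r*dt) = 0.999001
Stock lattice S(k, i) with i counting down-moves:
  k=0: S(0,0) = 85.4500
  k=1: S(1,0) = 95.9914; S(1,1) = 76.0662
  k=2: S(2,0) = 107.8333; S(2,1) = 85.4500; S(2,2) = 67.7129
Terminal payoffs V(N, i) = max(S_T - K, 0):
  V(2,0) = 31.613286; V(2,1) = 9.230000; V(2,2) = 0.000000
Backward induction: V(k, i) = exp(-r*dt) * [p * V(k+1, i) + (1-p) * V(k+1, i+1)]; then take max(V_cont, immediate exercise) for American.
  V(1,0) = exp(-r*dt) * [p*31.613286 + (1-p)*9.230000] = 19.767652; exercise = 19.771428; V(1,0) = max -> 19.771428
  V(1,1) = exp(-r*dt) * [p*9.230000 + (1-p)*0.000000] = 4.349122; exercise = 0.000000; V(1,1) = max -> 4.349122
  V(0,0) = exp(-r*dt) * [p*19.771428 + (1-p)*4.349122] = 11.611678; exercise = 9.230000; V(0,0) = max -> 11.611678

Answer: Price = V(0,0) = 11.6117


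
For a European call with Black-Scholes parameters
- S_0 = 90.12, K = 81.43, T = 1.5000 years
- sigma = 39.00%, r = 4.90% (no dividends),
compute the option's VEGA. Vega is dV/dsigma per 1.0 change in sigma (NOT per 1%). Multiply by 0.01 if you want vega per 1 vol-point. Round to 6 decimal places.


d1 = 0.6049891295; d2 = 0.1273386296
phi(d1) = 0.3322244592; exp(-qT) = 1.0000000000; exp(-rT) = 0.9291361458
Vega = S * exp(-qT) * phi(d1) * sqrt(T) = 90.1200 * 1.0000000000 * 0.3322244592 * 1.2247448714 = 36.668945

Answer: Vega = 36.668945


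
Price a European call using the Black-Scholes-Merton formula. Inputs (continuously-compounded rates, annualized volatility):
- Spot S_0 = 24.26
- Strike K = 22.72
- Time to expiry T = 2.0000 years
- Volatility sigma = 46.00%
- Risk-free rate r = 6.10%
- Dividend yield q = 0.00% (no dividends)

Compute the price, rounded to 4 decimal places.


d1 = (ln(S/K) + (r - q + 0.5*sigma^2) * T) / (sigma * sqrt(T)) = 0.61362005
d2 = d1 - sigma * sqrt(T) = -0.03691818
exp(-rT) = 0.88514837; exp(-qT) = 1.00000000
C = S_0 * exp(-qT) * N(d1) - K * exp(-rT) * N(d2)
N(d1) = 0.73026679; N(d2) = 0.48527512
C = 24.2600 * 1.00000000 * 0.73026679 - 22.7200 * 0.88514837 * 0.48527512 = 7.9571

Answer: Price = 7.9571


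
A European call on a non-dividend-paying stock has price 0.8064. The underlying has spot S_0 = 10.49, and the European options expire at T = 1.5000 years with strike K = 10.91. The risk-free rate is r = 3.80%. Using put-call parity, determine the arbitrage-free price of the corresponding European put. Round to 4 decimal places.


Answer: Put price = 0.6219

Derivation:
Put-call parity: C - P = S_0 * exp(-qT) - K * exp(-rT).
S_0 * exp(-qT) = 10.4900 * 1.00000000 = 10.49000000
K * exp(-rT) = 10.9100 * 0.94459407 = 10.30552130
P = C - S*exp(-qT) + K*exp(-rT)
P = 0.8064 - 10.49000000 + 10.30552130 = 0.6219


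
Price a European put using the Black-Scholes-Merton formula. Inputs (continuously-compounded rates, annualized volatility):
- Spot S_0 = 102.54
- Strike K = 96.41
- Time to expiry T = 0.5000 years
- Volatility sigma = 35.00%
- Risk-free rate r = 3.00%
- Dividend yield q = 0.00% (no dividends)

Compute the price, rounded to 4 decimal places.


d1 = (ln(S/K) + (r - q + 0.5*sigma^2) * T) / (sigma * sqrt(T)) = 0.43342832
d2 = d1 - sigma * sqrt(T) = 0.18594094
exp(-rT) = 0.98511194; exp(-qT) = 1.00000000
P = K * exp(-rT) * N(-d2) - S_0 * exp(-qT) * N(-d1)
N(-d1) = 0.33235182; N(-d2) = 0.42624554
P = 96.4100 * 0.98511194 * 0.42624554 - 102.5400 * 1.00000000 * 0.33235182 = 6.4032

Answer: Price = 6.4032


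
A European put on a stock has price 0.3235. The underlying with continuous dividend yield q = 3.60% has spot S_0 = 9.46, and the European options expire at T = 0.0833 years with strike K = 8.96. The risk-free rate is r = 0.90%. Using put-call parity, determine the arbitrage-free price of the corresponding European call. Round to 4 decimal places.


Put-call parity: C - P = S_0 * exp(-qT) - K * exp(-rT).
S_0 * exp(-qT) = 9.4600 * 0.99700569 = 9.43167385
K * exp(-rT) = 8.9600 * 0.99925058 = 8.95328521
C = P + S*exp(-qT) - K*exp(-rT)
C = 0.3235 + 9.43167385 - 8.95328521 = 0.8019

Answer: Call price = 0.8019


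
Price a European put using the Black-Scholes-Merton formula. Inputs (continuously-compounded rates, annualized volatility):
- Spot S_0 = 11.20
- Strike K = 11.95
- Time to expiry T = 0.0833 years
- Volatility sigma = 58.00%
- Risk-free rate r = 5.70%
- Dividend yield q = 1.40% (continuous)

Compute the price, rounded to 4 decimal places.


Answer: Price = 1.1738

Derivation:
d1 = (ln(S/K) + (r - q + 0.5*sigma^2) * T) / (sigma * sqrt(T)) = -0.28210920
d2 = d1 - sigma * sqrt(T) = -0.44950728
exp(-rT) = 0.99526315; exp(-qT) = 0.99883448
P = K * exp(-rT) * N(-d2) - S_0 * exp(-qT) * N(-d1)
N(-d1) = 0.61107011; N(-d2) = 0.67346712
P = 11.9500 * 0.99526315 * 0.67346712 - 11.2000 * 0.99883448 * 0.61107011 = 1.1738


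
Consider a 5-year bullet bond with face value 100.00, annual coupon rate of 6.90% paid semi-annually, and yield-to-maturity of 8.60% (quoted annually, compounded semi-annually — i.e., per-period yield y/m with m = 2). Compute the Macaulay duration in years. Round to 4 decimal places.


Answer: Macaulay duration = 4.2833 years

Derivation:
Coupon per period c = face * coupon_rate / m = 3.450000
Periods per year m = 2; per-period yield y/m = 0.043000
Number of cashflows N = 10
Cashflows (t years, CF_t, discount factor 1/(1+y/m)^(m*t), PV):
  t = 0.5000: CF_t = 3.450000, DF = 0.958773, PV = 3.307766
  t = 1.0000: CF_t = 3.450000, DF = 0.919245, PV = 3.171396
  t = 1.5000: CF_t = 3.450000, DF = 0.881347, PV = 3.040648
  t = 2.0000: CF_t = 3.450000, DF = 0.845012, PV = 2.915291
  t = 2.5000: CF_t = 3.450000, DF = 0.810174, PV = 2.795101
  t = 3.0000: CF_t = 3.450000, DF = 0.776773, PV = 2.679867
  t = 3.5000: CF_t = 3.450000, DF = 0.744749, PV = 2.569384
  t = 4.0000: CF_t = 3.450000, DF = 0.714045, PV = 2.463455
  t = 4.5000: CF_t = 3.450000, DF = 0.684607, PV = 2.361894
  t = 5.0000: CF_t = 103.450000, DF = 0.656382, PV = 67.902757
Price P = sum_t PV_t = 93.207559
Macaulay numerator sum_t t * PV_t:
  t * PV_t at t = 0.5000: 1.653883
  t * PV_t at t = 1.0000: 3.171396
  t * PV_t at t = 1.5000: 4.560972
  t * PV_t at t = 2.0000: 5.830581
  t * PV_t at t = 2.5000: 6.987753
  t * PV_t at t = 3.0000: 8.039601
  t * PV_t at t = 3.5000: 8.992842
  t * PV_t at t = 4.0000: 9.853820
  t * PV_t at t = 4.5000: 10.628521
  t * PV_t at t = 5.0000: 339.513787
Macaulay duration D = (sum_t t * PV_t) / P = 399.233157 / 93.207559 = 4.283270


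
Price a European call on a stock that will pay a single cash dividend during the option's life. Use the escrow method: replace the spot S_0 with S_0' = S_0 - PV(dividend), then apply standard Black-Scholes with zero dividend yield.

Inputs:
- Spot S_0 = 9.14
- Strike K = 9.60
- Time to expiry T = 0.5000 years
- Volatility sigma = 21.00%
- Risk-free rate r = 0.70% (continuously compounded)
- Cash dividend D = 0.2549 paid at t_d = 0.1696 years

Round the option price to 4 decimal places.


PV(D) = D * exp(-r * t_d) = 0.2549 * 0.99881350 = 0.25459756
S_0' = S_0 - PV(D) = 9.1400 - 0.25459756 = 8.88540244
d1 = (ln(S_0'/K) + (r + sigma^2/2)*T) / (sigma*sqrt(T)) = -0.42310808
d2 = d1 - sigma*sqrt(T) = -0.57160050
exp(-rT) = 0.99650612
N(d1) = 0.33610821; N(d2) = 0.28379633
C = S_0' * N(d1) - K * exp(-rT) * N(d2) = 8.88540244 * 0.33610821 - 9.6000 * 0.99650612 * 0.28379633 = 0.2715

Answer: Price = 0.2715


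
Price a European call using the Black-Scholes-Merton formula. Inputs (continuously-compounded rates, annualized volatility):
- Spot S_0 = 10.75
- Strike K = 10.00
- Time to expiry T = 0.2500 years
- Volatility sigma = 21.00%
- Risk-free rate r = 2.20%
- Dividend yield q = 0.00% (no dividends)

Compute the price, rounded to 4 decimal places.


Answer: Price = 0.9493

Derivation:
d1 = (ln(S/K) + (r - q + 0.5*sigma^2) * T) / (sigma * sqrt(T)) = 0.79364916
d2 = d1 - sigma * sqrt(T) = 0.68864916
exp(-rT) = 0.99451510; exp(-qT) = 1.00000000
C = S_0 * exp(-qT) * N(d1) - K * exp(-rT) * N(d2)
N(d1) = 0.78630015; N(d2) = 0.75447796
C = 10.7500 * 1.00000000 * 0.78630015 - 10.0000 * 0.99451510 * 0.75447796 = 0.9493


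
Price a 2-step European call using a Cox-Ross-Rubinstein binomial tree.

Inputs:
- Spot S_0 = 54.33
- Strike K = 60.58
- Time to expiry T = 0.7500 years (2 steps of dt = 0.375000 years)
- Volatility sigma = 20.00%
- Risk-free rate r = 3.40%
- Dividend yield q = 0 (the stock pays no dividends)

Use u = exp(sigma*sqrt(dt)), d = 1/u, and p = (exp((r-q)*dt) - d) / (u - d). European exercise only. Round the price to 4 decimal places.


Answer: Price = V(0,0) = 2.3424

Derivation:
dt = T/N = 0.375000
u = exp(sigma*sqrt(dt)) = 1.130290; d = 1/u = 0.884728
p = (exp((r-q)*dt) - d) / (u - d) = 0.521674
Discount per step: exp(-r*dt) = 0.987331
Stock lattice S(k, i) with i counting down-moves:
  k=0: S(0,0) = 54.3300
  k=1: S(1,0) = 61.4087; S(1,1) = 48.0673
  k=2: S(2,0) = 69.4096; S(2,1) = 54.3300; S(2,2) = 42.5265
Terminal payoffs V(N, i) = max(S_T - K, 0):
  V(2,0) = 8.829624; V(2,1) = 0.000000; V(2,2) = 0.000000
Backward induction: V(k, i) = exp(-r*dt) * [p * V(k+1, i) + (1-p) * V(k+1, i+1)].
  V(1,0) = exp(-r*dt) * [p*8.829624 + (1-p)*0.000000] = 4.547827
  V(1,1) = exp(-r*dt) * [p*0.000000 + (1-p)*0.000000] = 0.000000
  V(0,0) = exp(-r*dt) * [p*4.547827 + (1-p)*0.000000] = 2.342425


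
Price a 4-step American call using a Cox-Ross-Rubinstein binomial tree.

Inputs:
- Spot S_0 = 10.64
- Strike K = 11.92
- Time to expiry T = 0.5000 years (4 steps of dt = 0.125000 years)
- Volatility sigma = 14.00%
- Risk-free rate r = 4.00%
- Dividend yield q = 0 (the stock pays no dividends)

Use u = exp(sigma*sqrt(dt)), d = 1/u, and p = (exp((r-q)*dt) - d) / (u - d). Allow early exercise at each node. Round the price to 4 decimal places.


Answer: Price = V(0,0) = 0.0863

Derivation:
dt = T/N = 0.125000
u = exp(sigma*sqrt(dt)) = 1.050743; d = 1/u = 0.951708
p = (exp((r-q)*dt) - d) / (u - d) = 0.538242
Discount per step: exp(-r*dt) = 0.995012
Stock lattice S(k, i) with i counting down-moves:
  k=0: S(0,0) = 10.6400
  k=1: S(1,0) = 11.1799; S(1,1) = 10.1262
  k=2: S(2,0) = 11.7472; S(2,1) = 10.6400; S(2,2) = 9.6372
  k=3: S(3,0) = 12.3433; S(3,1) = 11.1799; S(3,2) = 10.1262; S(3,3) = 9.1717
  k=4: S(4,0) = 12.9696; S(4,1) = 11.7472; S(4,2) = 10.6400; S(4,3) = 9.6372; S(4,4) = 8.7288
Terminal payoffs V(N, i) = max(S_T - K, 0):
  V(4,0) = 1.049629; V(4,1) = 0.000000; V(4,2) = 0.000000; V(4,3) = 0.000000; V(4,4) = 0.000000
Backward induction: V(k, i) = exp(-r*dt) * [p * V(k+1, i) + (1-p) * V(k+1, i+1)]; then take max(V_cont, immediate exercise) for American.
  V(3,0) = exp(-r*dt) * [p*1.049629 + (1-p)*0.000000] = 0.562136; exercise = 0.423294; V(3,0) = max -> 0.562136
  V(3,1) = exp(-r*dt) * [p*0.000000 + (1-p)*0.000000] = 0.000000; exercise = 0.000000; V(3,1) = max -> 0.000000
  V(3,2) = exp(-r*dt) * [p*0.000000 + (1-p)*0.000000] = 0.000000; exercise = 0.000000; V(3,2) = max -> 0.000000
  V(3,3) = exp(-r*dt) * [p*0.000000 + (1-p)*0.000000] = 0.000000; exercise = 0.000000; V(3,3) = max -> 0.000000
  V(2,0) = exp(-r*dt) * [p*0.562136 + (1-p)*0.000000] = 0.301056; exercise = 0.000000; V(2,0) = max -> 0.301056
  V(2,1) = exp(-r*dt) * [p*0.000000 + (1-p)*0.000000] = 0.000000; exercise = 0.000000; V(2,1) = max -> 0.000000
  V(2,2) = exp(-r*dt) * [p*0.000000 + (1-p)*0.000000] = 0.000000; exercise = 0.000000; V(2,2) = max -> 0.000000
  V(1,0) = exp(-r*dt) * [p*0.301056 + (1-p)*0.000000] = 0.161233; exercise = 0.000000; V(1,0) = max -> 0.161233
  V(1,1) = exp(-r*dt) * [p*0.000000 + (1-p)*0.000000] = 0.000000; exercise = 0.000000; V(1,1) = max -> 0.000000
  V(0,0) = exp(-r*dt) * [p*0.161233 + (1-p)*0.000000] = 0.086349; exercise = 0.000000; V(0,0) = max -> 0.086349


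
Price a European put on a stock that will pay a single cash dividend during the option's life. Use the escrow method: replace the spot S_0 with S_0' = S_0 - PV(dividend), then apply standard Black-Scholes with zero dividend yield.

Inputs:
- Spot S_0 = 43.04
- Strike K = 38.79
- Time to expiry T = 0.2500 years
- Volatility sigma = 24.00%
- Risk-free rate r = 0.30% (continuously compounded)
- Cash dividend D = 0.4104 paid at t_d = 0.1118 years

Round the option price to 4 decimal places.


Answer: Price = 0.5932

Derivation:
PV(D) = D * exp(-r * t_d) = 0.4104 * 0.99966466 = 0.41026237
S_0' = S_0 - PV(D) = 43.0400 - 0.41026237 = 42.62973763
d1 = (ln(S_0'/K) + (r + sigma^2/2)*T) / (sigma*sqrt(T)) = 0.85282996
d2 = d1 - sigma*sqrt(T) = 0.73282996
exp(-rT) = 0.99925028
N(-d1) = 0.19687680; N(-d2) = 0.23183107
P = K * exp(-rT) * N(-d2) - S_0' * N(-d1) = 38.7900 * 0.99925028 * 0.23183107 - 42.62973763 * 0.19687680 = 0.5932


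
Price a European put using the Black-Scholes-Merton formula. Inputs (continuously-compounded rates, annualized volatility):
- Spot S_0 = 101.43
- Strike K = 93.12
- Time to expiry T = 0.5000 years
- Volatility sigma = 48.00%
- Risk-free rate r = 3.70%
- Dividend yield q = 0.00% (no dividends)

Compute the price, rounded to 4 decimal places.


d1 = (ln(S/K) + (r - q + 0.5*sigma^2) * T) / (sigma * sqrt(T)) = 0.47605941
d2 = d1 - sigma * sqrt(T) = 0.13664815
exp(-rT) = 0.98167007; exp(-qT) = 1.00000000
P = K * exp(-rT) * N(-d2) - S_0 * exp(-qT) * N(-d1)
N(-d1) = 0.31701603; N(-d2) = 0.44565446
P = 93.1200 * 0.98167007 * 0.44565446 - 101.4300 * 1.00000000 * 0.31701603 = 8.5837

Answer: Price = 8.5837


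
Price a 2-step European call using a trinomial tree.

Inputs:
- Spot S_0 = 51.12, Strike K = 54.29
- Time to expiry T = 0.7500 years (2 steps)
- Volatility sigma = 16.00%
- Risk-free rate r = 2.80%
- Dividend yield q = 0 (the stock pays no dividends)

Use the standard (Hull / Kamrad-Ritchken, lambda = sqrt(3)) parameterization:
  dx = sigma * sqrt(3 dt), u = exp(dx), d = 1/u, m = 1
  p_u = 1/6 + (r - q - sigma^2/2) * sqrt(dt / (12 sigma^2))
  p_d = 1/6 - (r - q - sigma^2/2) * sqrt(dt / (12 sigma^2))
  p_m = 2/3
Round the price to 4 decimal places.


Answer: Price = V(0,0) = 2.0818

Derivation:
dt = T/N = 0.375000; dx = sigma*sqrt(3*dt) = 0.169706
u = exp(dx) = 1.184956; d = 1/u = 0.843913
p_u = 0.183460, p_m = 0.666667, p_d = 0.149873
Discount per step: exp(-r*dt) = 0.989555
Stock lattice S(k, j) with j the centered position index:
  k=0: S(0,+0) = 51.1200
  k=1: S(1,-1) = 43.1408; S(1,+0) = 51.1200; S(1,+1) = 60.5749
  k=2: S(2,-2) = 36.4071; S(2,-1) = 43.1408; S(2,+0) = 51.1200; S(2,+1) = 60.5749; S(2,+2) = 71.7786
Terminal payoffs V(N, j) = max(S_T - K, 0):
  V(2,-2) = 0.000000; V(2,-1) = 0.000000; V(2,+0) = 0.000000; V(2,+1) = 6.284950; V(2,+2) = 17.488649
Backward induction: V(k, j) = exp(-r*dt) * [p_u * V(k+1, j+1) + p_m * V(k+1, j) + p_d * V(k+1, j-1)]
  V(1,-1) = exp(-r*dt) * [p_u*0.000000 + p_m*0.000000 + p_d*0.000000] = 0.000000
  V(1,+0) = exp(-r*dt) * [p_u*6.284950 + p_m*0.000000 + p_d*0.000000] = 1.140996
  V(1,+1) = exp(-r*dt) * [p_u*17.488649 + p_m*6.284950 + p_d*0.000000] = 7.321165
  V(0,+0) = exp(-r*dt) * [p_u*7.321165 + p_m*1.140996 + p_d*0.000000] = 2.081834


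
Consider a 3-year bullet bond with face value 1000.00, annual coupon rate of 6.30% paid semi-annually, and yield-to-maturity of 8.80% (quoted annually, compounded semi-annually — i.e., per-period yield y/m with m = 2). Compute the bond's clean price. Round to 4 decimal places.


Answer: Price = 935.3180

Derivation:
Coupon per period c = face * coupon_rate / m = 31.500000
Periods per year m = 2; per-period yield y/m = 0.044000
Number of cashflows N = 6
Cashflows (t years, CF_t, discount factor 1/(1+y/m)^(m*t), PV):
  t = 0.5000: CF_t = 31.500000, DF = 0.957854, PV = 30.172414
  t = 1.0000: CF_t = 31.500000, DF = 0.917485, PV = 28.900779
  t = 1.5000: CF_t = 31.500000, DF = 0.878817, PV = 27.682739
  t = 2.0000: CF_t = 31.500000, DF = 0.841779, PV = 26.516034
  t = 2.5000: CF_t = 31.500000, DF = 0.806302, PV = 25.398500
  t = 3.0000: CF_t = 1031.500000, DF = 0.772320, PV = 796.647578
Price P = sum_t PV_t = 935.318044


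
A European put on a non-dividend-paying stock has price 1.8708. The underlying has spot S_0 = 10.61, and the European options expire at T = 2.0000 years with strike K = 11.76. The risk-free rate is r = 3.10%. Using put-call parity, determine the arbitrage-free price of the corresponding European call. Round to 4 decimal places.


Put-call parity: C - P = S_0 * exp(-qT) - K * exp(-rT).
S_0 * exp(-qT) = 10.6100 * 1.00000000 = 10.61000000
K * exp(-rT) = 11.7600 * 0.93988289 = 11.05302275
C = P + S*exp(-qT) - K*exp(-rT)
C = 1.8708 + 10.61000000 - 11.05302275 = 1.4278

Answer: Call price = 1.4278


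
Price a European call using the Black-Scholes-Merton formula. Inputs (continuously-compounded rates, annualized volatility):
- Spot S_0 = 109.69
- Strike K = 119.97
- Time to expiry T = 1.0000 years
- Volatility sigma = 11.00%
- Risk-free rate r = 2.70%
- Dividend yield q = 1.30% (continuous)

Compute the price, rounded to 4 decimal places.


d1 = (ln(S/K) + (r - q + 0.5*sigma^2) * T) / (sigma * sqrt(T)) = -0.63212278
d2 = d1 - sigma * sqrt(T) = -0.74212278
exp(-rT) = 0.97336124; exp(-qT) = 0.98708414
C = S_0 * exp(-qT) * N(d1) - K * exp(-rT) * N(d2)
N(d1) = 0.26365332; N(d2) = 0.22900647
C = 109.6900 * 0.98708414 * 0.26365332 - 119.9700 * 0.97336124 * 0.22900647 = 1.8046

Answer: Price = 1.8046


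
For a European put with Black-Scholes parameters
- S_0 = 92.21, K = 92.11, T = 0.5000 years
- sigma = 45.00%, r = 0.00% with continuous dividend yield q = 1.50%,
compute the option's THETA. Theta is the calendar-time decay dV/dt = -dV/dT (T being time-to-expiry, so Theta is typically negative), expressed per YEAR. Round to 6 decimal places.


d1 = 0.1389388443; d2 = -0.1792592072
phi(d1) = 0.3951102123; exp(-qT) = 0.9925280548; exp(-rT) = 1.0000000000
Theta = -S*exp(-qT)*phi(d1)*sigma/(2*sqrt(T)) + r*K*exp(-rT)*N(-d2) - q*S*exp(-qT)*N(-d1)
N(-d1) = 0.4447492376; N(-d2) = 0.5711329120; sqrt(T) = 0.7071067812
Term 1 = -92.2100 * 0.9925280548 * 0.3951102123 * 0.4500 / (2 * 0.7071067812) = -11.5063236114
Term 2 = 0.0000 * 92.1100 * 1.0000000000 * 0.5711329120 = 0.0000000000
Term 3 = -0.0150 * 92.2100 * 0.9925280548 * 0.4447492376 = -0.6105585042
Theta = -11.5063236114 + (0.0000000000) + (-0.6105585042) = -12.116882

Answer: Theta = -12.116882


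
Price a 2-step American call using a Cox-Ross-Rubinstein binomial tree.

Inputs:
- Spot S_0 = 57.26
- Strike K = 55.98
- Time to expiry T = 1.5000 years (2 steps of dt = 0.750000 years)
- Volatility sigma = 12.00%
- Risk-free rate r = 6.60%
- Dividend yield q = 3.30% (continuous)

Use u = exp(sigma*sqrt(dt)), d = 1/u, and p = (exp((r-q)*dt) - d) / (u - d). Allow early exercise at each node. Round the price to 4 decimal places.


Answer: Price = V(0,0) = 5.2017

Derivation:
dt = T/N = 0.750000
u = exp(sigma*sqrt(dt)) = 1.109515; d = 1/u = 0.901295
p = (exp((r-q)*dt) - d) / (u - d) = 0.594390
Discount per step: exp(-r*dt) = 0.951705
Stock lattice S(k, i) with i counting down-moves:
  k=0: S(0,0) = 57.2600
  k=1: S(1,0) = 63.5308; S(1,1) = 51.6081
  k=2: S(2,0) = 70.4884; S(2,1) = 57.2600; S(2,2) = 46.5141
Terminal payoffs V(N, i) = max(S_T - K, 0):
  V(2,0) = 14.508417; V(2,1) = 1.280000; V(2,2) = 0.000000
Backward induction: V(k, i) = exp(-r*dt) * [p * V(k+1, i) + (1-p) * V(k+1, i+1)]; then take max(V_cont, immediate exercise) for American.
  V(1,0) = exp(-r*dt) * [p*14.508417 + (1-p)*1.280000] = 8.701289; exercise = 7.550833; V(1,0) = max -> 8.701289
  V(1,1) = exp(-r*dt) * [p*1.280000 + (1-p)*0.000000] = 0.724076; exercise = 0.000000; V(1,1) = max -> 0.724076
  V(0,0) = exp(-r*dt) * [p*8.701289 + (1-p)*0.724076] = 5.201690; exercise = 1.280000; V(0,0) = max -> 5.201690


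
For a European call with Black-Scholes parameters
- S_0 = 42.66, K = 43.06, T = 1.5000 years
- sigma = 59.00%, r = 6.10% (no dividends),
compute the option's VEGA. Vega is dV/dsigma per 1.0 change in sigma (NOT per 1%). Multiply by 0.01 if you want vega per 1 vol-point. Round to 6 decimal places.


Answer: Vega = 18.620038

Derivation:
d1 = 0.4750103389; d2 = -0.2475891352
phi(d1) = 0.3563806263; exp(-qT) = 1.0000000000; exp(-rT) = 0.9125613162
Vega = S * exp(-qT) * phi(d1) * sqrt(T) = 42.6600 * 1.0000000000 * 0.3563806263 * 1.2247448714 = 18.620038


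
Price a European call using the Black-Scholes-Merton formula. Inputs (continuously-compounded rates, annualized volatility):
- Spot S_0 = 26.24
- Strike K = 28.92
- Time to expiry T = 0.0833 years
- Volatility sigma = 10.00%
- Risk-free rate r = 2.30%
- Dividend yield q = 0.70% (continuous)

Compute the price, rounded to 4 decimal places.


d1 = (ln(S/K) + (r - q + 0.5*sigma^2) * T) / (sigma * sqrt(T)) = -3.30884885
d2 = d1 - sigma * sqrt(T) = -3.33771059
exp(-rT) = 0.99808593; exp(-qT) = 0.99941707
C = S_0 * exp(-qT) * N(d1) - K * exp(-rT) * N(d2)
N(d1) = 0.00046840; N(d2) = 0.00042236
C = 26.2400 * 0.99941707 * 0.00046840 - 28.9200 * 0.99808593 * 0.00042236 = 0.0001

Answer: Price = 0.0001


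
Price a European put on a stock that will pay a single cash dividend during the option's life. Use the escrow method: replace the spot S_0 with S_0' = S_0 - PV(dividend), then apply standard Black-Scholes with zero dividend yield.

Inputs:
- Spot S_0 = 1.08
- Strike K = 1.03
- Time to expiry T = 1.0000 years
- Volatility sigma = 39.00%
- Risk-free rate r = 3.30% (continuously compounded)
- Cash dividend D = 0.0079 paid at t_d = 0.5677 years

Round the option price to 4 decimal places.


PV(D) = D * exp(-r * t_d) = 0.0079 * 0.98144029 = 0.00775338
S_0' = S_0 - PV(D) = 1.0800 - 0.00775338 = 1.07224662
d1 = (ln(S_0'/K) + (r + sigma^2/2)*T) / (sigma*sqrt(T)) = 0.38268536
d2 = d1 - sigma*sqrt(T) = -0.00731464
exp(-rT) = 0.96753856
N(-d1) = 0.35097653; N(-d2) = 0.50291809
P = K * exp(-rT) * N(-d2) - S_0' * N(-d1) = 1.0300 * 0.96753856 * 0.50291809 - 1.07224662 * 0.35097653 = 0.1249

Answer: Price = 0.1249


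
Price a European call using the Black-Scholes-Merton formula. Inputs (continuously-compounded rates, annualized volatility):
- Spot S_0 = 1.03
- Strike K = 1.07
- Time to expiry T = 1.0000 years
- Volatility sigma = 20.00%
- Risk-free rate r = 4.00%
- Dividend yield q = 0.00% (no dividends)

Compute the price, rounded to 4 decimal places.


d1 = (ln(S/K) + (r - q + 0.5*sigma^2) * T) / (sigma * sqrt(T)) = 0.10950077
d2 = d1 - sigma * sqrt(T) = -0.09049923
exp(-rT) = 0.96078944; exp(-qT) = 1.00000000
C = S_0 * exp(-qT) * N(d1) - K * exp(-rT) * N(d2)
N(d1) = 0.54359734; N(d2) = 0.46394525
C = 1.0300 * 1.00000000 * 0.54359734 - 1.0700 * 0.96078944 * 0.46394525 = 0.0829

Answer: Price = 0.0829


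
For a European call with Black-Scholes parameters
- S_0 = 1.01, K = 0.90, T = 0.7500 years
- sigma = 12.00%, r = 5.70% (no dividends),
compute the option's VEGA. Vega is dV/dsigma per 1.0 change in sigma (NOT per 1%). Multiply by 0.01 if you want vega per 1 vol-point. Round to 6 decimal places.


d1 = 1.5729027289; d2 = 1.4689796805
phi(d1) = 0.1157931313; exp(-qT) = 1.0000000000; exp(-rT) = 0.9581508979
Vega = S * exp(-qT) * phi(d1) * sqrt(T) = 1.0100 * 1.0000000000 * 0.1157931313 * 0.8660254038 = 0.101283

Answer: Vega = 0.101283


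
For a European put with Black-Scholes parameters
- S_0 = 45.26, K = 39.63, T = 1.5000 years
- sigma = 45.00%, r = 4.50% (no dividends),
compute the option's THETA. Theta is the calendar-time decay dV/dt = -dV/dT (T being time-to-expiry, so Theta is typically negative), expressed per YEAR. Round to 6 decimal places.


d1 = 0.6390668534; d2 = 0.0879316612
phi(d1) = 0.3252563121; exp(-qT) = 1.0000000000; exp(-rT) = 0.9347277206
Theta = -S*exp(-qT)*phi(d1)*sigma/(2*sqrt(T)) + r*K*exp(-rT)*N(-d2) - q*S*exp(-qT)*N(-d1)
N(-d1) = 0.2613897210; N(-d2) = 0.4649654960; sqrt(T) = 1.2247448714
Term 1 = -45.2600 * 1.0000000000 * 0.3252563121 * 0.4500 / (2 * 1.2247448714) = -2.7044388849
Term 2 = 0.0450 * 39.6300 * 0.9347277206 * 0.4649654960 = 0.7750726901
Term 3 = 0 (no dividend yield, q = 0)
Theta = -2.7044388849 + (0.7750726901) + (0.0000000000) = -1.929366

Answer: Theta = -1.929366


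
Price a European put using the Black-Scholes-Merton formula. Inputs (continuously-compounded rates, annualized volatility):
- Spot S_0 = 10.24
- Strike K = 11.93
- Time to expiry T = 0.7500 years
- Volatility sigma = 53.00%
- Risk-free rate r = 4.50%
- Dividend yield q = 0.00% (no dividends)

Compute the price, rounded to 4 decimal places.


d1 = (ln(S/K) + (r - q + 0.5*sigma^2) * T) / (sigma * sqrt(T)) = -0.02977628
d2 = d1 - sigma * sqrt(T) = -0.48876974
exp(-rT) = 0.96681318; exp(-qT) = 1.00000000
P = K * exp(-rT) * N(-d2) - S_0 * exp(-qT) * N(-d1)
N(-d1) = 0.51187726; N(-d2) = 0.68749764
P = 11.9300 * 0.96681318 * 0.68749764 - 10.2400 * 1.00000000 * 0.51187726 = 2.6880

Answer: Price = 2.6880
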